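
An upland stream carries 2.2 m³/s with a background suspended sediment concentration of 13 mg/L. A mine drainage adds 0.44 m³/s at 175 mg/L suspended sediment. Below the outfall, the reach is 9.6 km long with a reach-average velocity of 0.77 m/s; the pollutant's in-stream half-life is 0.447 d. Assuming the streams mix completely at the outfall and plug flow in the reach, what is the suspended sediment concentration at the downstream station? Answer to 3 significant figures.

Conservation of mass: C = (2.200·13.00 + 0.4400·175.0) / 2.640 = 105.6/2.640 = 40.00 mg/L.
Travel time t = 9.6·1000 / 0.77 = 12470 s = 3.463 h.
Half-life 0.447 d → k = ln 2 / 0.447 = 1.551 d⁻¹.
After decay, C = 40.00 × e^(−kt) = 40.00 × 0.7995 = 31.98 mg/L.

32.0 mg/L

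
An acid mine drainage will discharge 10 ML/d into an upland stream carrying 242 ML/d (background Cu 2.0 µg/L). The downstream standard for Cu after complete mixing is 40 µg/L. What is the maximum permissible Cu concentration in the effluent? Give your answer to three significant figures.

960 µg/L

At the limit, (Qr·Cr + Qe·Cₑ)/(Qr + Qe) = 40:
Cₑ = (252.0·40 − 242.0·2.000) / 10.00 = 959.6 µg/L.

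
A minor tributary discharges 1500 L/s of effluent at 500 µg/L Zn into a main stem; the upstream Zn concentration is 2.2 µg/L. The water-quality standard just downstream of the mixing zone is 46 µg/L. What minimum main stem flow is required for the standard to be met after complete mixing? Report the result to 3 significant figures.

15500 L/s

Set C_mix = 46: (Q·2.200 + 1500·500.0) / (Q + 1500) = 46
→ Q = 1500·(500.0 − 46)/(46 − 2.200) = 15550 L/s.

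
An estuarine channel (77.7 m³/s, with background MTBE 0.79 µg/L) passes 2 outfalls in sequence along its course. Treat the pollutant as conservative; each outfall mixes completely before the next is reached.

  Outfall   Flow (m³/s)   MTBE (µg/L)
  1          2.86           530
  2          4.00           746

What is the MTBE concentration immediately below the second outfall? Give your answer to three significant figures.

53.9 µg/L

Below outfall 1: Q → 80.56 m³/s, C = (77.70·0.7900 + 2.860·530.0)/80.56 = 19.58 µg/L.
Below outfall 2: Q → 84.56 m³/s, C = (80.56·19.58 + 4.000·746.0)/84.56 = 53.94 µg/L.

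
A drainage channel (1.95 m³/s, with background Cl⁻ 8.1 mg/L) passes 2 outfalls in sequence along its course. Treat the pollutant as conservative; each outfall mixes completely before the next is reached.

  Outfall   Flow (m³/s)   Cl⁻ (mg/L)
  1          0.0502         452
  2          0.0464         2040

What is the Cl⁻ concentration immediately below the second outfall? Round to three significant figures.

65.1 mg/L

Outfall 1: combined Q = 2.000 m³/s; C = (1.950·8.100 + 0.05020·452.0)/2.000 = 19.24 mg/L.
Outfall 2: combined Q = 2.047 m³/s; C = (2.000·19.24 + 0.04640·2040)/2.047 = 65.05 mg/L.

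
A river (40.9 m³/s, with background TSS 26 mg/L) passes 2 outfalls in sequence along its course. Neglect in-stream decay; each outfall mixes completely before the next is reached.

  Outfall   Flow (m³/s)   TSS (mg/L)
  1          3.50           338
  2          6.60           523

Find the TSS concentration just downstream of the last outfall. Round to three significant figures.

Below outfall 1: Q → 44.40 m³/s, C = (40.90·26.00 + 3.500·338.0)/44.40 = 50.59 mg/L.
Below outfall 2: Q → 51.00 m³/s, C = (44.40·50.59 + 6.600·523.0)/51.00 = 111.7 mg/L.

112 mg/L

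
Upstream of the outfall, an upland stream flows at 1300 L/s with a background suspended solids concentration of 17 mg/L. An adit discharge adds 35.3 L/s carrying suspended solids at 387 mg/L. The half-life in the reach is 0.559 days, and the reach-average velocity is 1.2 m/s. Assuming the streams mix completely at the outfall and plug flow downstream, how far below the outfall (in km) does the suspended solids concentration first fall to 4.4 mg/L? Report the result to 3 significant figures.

151 km

After mixing, C = (1300·17.00 + 35.30·387.0) / 1335 = 35760/1335 = 26.78 mg/L.
Half-life 0.559 d → k = ln 2 / 0.559 = 1.240 d⁻¹.
Set 26.78·exp(−k·t) = 4.4 → t = ln(26.78/4.4)/k = 125800 s = 34.96 h.
Distance = v·t = 1.2·125800 = 151000 m = 151.0 km.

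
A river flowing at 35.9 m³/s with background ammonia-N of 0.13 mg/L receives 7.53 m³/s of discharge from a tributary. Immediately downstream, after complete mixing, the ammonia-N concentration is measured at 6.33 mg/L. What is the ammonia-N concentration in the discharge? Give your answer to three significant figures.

Mass balance: 35.90·0.1300 + 7.530·Cₑ = 43.43·6.330
→ Cₑ = (43.43·6.330 − 35.90·0.1300) / 7.530 = 35.89 mg/L.

35.9 mg/L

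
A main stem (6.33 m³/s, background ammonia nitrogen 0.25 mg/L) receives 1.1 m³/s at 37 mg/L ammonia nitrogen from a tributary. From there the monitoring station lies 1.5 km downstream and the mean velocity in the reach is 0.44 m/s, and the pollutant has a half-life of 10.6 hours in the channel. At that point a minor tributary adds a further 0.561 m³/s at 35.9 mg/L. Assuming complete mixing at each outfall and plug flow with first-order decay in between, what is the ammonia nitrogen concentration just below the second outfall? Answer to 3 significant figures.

Mixed concentration C = ΣQC/ΣQ = (6.330·0.2500 + 1.100·37.00) / 7.430 = 42.28/7.430 = 5.691 mg/L; combined flow 7.430 m³/s.
Travel time t = 1.5·1000 / 0.44 = 3409 s = 0.9470 h.
Half-life 10.6 h → k = ln 2 / 10.6 = 0.06539 h⁻¹ = 1.569 d⁻¹.
First-order decay: C = 5.691·exp(−k·t) = 5.691·0.9400 = 5.349 mg/L.
At the second outfall, C = (7.430·5.349 + 0.5610·35.90) / (7.430 + 0.5610) = 7.494 mg/L.

7.49 mg/L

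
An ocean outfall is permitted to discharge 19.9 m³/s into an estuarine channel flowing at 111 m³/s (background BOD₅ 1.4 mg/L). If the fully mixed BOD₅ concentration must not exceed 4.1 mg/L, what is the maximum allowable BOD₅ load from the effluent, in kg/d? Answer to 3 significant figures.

Mass balance at the limit: 111.0·1.400 + 19.90·Cₑ = 130.9·4.1 → Cₑ = 19.16 mg/L.
Load = 19.90 m³/s × 19.16 g/m³ × 86 400 s/d = 32940 kg/d.

32900 kg/d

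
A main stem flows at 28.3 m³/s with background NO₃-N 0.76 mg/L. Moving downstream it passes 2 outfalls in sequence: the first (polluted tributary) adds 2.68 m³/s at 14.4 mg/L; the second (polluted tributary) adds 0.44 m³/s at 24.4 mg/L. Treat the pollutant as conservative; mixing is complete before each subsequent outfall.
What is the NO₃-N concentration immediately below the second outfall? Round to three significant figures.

2.25 mg/L

After outfall 1: Q = 28.30 + 2.680 = 30.98 m³/s; C = (28.30·0.7600 + 2.680·14.40)/30.98 = 1.940 mg/L.
After outfall 2: Q = 30.98 + 0.4400 = 31.42 m³/s; C = (30.98·1.940 + 0.4400·24.40)/31.42 = 2.254 mg/L.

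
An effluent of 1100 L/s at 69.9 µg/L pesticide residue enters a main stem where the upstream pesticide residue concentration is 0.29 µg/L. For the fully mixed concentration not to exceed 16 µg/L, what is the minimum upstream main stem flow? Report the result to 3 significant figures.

3770 L/s

Set C_mix = 16: (Q·0.2900 + 1100·69.90) / (Q + 1100) = 16
→ Q = 1100·(69.90 − 16)/(16 − 0.2900) = 3774 L/s.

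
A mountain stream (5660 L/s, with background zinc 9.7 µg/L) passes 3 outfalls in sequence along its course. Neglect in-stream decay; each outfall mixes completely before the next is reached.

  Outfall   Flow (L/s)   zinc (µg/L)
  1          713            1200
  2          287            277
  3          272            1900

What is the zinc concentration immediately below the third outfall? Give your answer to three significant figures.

217 µg/L

After outfall 1: Q = 5660 + 713.0 = 6373 L/s; C = (5660·9.700 + 713.0·1200)/6373 = 142.9 µg/L.
After outfall 2: Q = 6373 + 287.0 = 6660 L/s; C = (6373·142.9 + 287.0·277.0)/6660 = 148.6 µg/L.
After outfall 3: Q = 6660 + 272.0 = 6932 L/s; C = (6660·148.6 + 272.0·1900)/6932 = 217.4 µg/L.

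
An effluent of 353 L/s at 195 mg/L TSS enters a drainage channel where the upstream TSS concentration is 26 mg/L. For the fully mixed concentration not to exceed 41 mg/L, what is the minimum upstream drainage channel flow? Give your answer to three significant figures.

3620 L/s

Set C_mix = 41: (Q·26.00 + 353.0·195.0) / (Q + 353.0) = 41
→ Q = 353.0·(195.0 − 41)/(41 − 26.00) = 3624 L/s.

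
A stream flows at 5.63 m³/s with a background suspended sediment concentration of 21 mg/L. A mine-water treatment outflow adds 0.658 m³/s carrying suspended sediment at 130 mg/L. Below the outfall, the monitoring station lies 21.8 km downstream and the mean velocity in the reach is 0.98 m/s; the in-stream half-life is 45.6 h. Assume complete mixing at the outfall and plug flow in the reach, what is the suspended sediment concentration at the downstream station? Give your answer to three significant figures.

Conservation of mass: C = (5.630·21.00 + 0.6580·130.0) / 6.288 = 203.8/6.288 = 32.41 mg/L.
Travel time t = 21.8·1000 / 0.98 = 22240 s = 6.179 h.
Half-life 45.6 h → k = ln 2 / 45.6 = 0.01520 h⁻¹ = 0.3648 d⁻¹.
After decay, C = 32.41 × e^(−kt) = 32.41 × 0.9103 = 29.50 mg/L.

29.5 mg/L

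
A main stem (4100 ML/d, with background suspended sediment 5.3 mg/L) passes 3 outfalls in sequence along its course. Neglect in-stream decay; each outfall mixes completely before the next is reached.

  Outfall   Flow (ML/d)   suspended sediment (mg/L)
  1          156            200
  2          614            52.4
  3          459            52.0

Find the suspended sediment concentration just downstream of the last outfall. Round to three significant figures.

20.4 mg/L

Outfall 1: combined Q = 4256 ML/d; C = (4100·5.300 + 156.0·200.0)/4256 = 12.44 mg/L.
Outfall 2: combined Q = 4870 ML/d; C = (4256·12.44 + 614.0·52.40)/4870 = 17.48 mg/L.
Outfall 3: combined Q = 5329 ML/d; C = (4870·17.48 + 459.0·52.00)/5329 = 20.45 mg/L.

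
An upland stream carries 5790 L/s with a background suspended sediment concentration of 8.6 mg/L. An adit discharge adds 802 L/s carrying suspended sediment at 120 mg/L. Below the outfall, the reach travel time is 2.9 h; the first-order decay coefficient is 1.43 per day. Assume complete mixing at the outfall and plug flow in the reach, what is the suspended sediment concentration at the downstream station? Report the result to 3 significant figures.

18.6 mg/L

Flow-weighted average: C = (5790·8.600 + 802.0·120.0) / 6592 = 146000/6592 = 22.15 mg/L.
Applying C = C₀e^(−kt): 22.15 × 0.8413 = 18.64 mg/L.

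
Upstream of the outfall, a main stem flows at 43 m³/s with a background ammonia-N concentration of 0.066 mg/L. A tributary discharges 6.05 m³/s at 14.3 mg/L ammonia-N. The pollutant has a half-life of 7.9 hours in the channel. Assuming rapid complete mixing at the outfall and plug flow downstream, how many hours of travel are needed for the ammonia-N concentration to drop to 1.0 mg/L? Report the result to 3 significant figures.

6.84 h

Mixed concentration C = ΣQC/ΣQ = (43.00·0.06600 + 6.050·14.30) / 49.05 = 89.35/49.05 = 1.822 mg/L.
Half-life 7.9 h → k = ln 2 / 7.9 = 0.08774 h⁻¹ = 2.106 d⁻¹.
1.822·exp(−k·t) = 1.0 → t = ln(1.822/1.0)/k = 24610 s = 6.836 h.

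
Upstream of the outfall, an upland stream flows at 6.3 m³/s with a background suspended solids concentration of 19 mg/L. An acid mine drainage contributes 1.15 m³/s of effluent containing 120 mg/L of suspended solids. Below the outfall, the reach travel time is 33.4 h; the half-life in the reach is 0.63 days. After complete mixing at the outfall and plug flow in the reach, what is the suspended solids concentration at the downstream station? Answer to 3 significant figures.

7.48 mg/L

Conservation of mass: C = (6.300·19.00 + 1.150·120.0) / 7.450 = 257.7/7.450 = 34.59 mg/L.
Half-life 0.63 d → k = ln 2 / 0.63 = 1.100 d⁻¹.
Applying C = C₀e^(−kt): 34.59 × 0.2163 = 7.481 mg/L.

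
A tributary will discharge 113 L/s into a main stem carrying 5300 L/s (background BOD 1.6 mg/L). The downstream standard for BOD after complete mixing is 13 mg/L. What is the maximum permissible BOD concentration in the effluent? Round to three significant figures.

At the limit, (Qr·Cr + Qe·Cₑ)/(Qr + Qe) = 13:
Cₑ = (5413·13 − 5300·1.600) / 113.0 = 547.7 mg/L.

548 mg/L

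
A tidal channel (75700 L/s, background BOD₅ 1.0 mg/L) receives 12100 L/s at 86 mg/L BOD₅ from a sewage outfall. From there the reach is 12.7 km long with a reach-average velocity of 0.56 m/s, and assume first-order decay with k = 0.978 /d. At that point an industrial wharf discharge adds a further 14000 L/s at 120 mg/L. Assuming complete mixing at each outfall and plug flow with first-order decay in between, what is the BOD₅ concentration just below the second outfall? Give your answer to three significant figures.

25.0 mg/L

Mixed concentration C = ΣQC/ΣQ = (75700·1.000 + 12100·86.00) / 87800 = 1116000/87800 = 12.71 mg/L; combined flow 87800 L/s.
Travel time t = 12.7·1000 / 0.56 = 22680 s = 6.300 h.
Decay over the reach: 12.71·exp(−kt) = 12.71·0.7736 = 9.836 mg/L.
At the second outfall, C = (87800·9.836 + 14000·120.0) / (87800 + 14000) = 24.99 mg/L.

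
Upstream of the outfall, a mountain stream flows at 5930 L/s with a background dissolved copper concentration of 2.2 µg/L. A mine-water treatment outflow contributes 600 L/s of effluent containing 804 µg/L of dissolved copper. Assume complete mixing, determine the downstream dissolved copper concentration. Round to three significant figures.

Mixed concentration C = ΣQC/ΣQ = (5930·2.200 + 600.0·804.0) / 6530 = 495400/6530 = 75.87 µg/L.

75.9 µg/L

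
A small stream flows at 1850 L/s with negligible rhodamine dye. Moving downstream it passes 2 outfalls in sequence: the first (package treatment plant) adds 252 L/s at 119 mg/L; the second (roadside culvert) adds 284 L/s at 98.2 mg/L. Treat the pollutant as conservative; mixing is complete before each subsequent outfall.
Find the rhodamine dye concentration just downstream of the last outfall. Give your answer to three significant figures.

After outfall 1: Q = 1850 + 252.0 = 2102 L/s; C = (1850·0 + 252.0·119.0)/2102 = 14.27 mg/L.
After outfall 2: Q = 2102 + 284.0 = 2386 L/s; C = (2102·14.27 + 284.0·98.20)/2386 = 24.26 mg/L.

24.3 mg/L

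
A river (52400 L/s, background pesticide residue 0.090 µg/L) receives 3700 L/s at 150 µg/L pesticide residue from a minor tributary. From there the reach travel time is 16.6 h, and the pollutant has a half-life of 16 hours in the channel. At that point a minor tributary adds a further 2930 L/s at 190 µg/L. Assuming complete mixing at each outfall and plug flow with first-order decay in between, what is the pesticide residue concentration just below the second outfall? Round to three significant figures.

Conservation of mass: C = (52400·0.09000 + 3700·150.0) / 56100 = 559700/56100 = 9.977 µg/L; combined flow 56100 L/s.
Half-life 16 h → k = ln 2 / 16 = 0.04332 h⁻¹ = 1.040 d⁻¹.
Applying C = C₀e^(−kt): 9.977 × 0.4872 = 4.861 µg/L.
At the second outfall, C = (56100·4.861 + 2930·190.0) / (56100 + 2930) = 14.05 µg/L.

14.1 µg/L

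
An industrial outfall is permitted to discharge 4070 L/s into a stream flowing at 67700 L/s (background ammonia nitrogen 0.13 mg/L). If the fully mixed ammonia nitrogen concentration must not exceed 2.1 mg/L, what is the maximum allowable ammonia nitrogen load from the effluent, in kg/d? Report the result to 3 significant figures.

12300 kg/d

Mass balance at the limit: 67700·0.1300 + 4070·Cₑ = 71770·2.1 → Cₑ = 34.87 mg/L.
4070 L/s = 4.070 m³/s. Load = 4.070 m³/s × 34.87 g/m³ × 86 400 s/d = 12260 kg/d.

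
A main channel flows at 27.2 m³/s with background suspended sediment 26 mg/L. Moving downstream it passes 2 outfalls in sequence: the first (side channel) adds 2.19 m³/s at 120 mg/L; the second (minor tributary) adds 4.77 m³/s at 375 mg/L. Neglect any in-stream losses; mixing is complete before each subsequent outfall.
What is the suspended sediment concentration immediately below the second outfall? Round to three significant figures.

Below outfall 1: Q → 29.39 m³/s, C = (27.20·26.00 + 2.190·120.0)/29.39 = 33.00 mg/L.
Below outfall 2: Q → 34.16 m³/s, C = (29.39·33.00 + 4.770·375.0)/34.16 = 80.76 mg/L.

80.8 mg/L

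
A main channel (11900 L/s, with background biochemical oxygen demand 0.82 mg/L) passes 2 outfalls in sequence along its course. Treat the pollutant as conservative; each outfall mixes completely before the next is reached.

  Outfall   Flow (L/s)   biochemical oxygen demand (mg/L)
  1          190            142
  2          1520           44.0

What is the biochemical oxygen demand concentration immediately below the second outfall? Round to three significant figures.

7.61 mg/L

Below outfall 1: Q → 12090 L/s, C = (11900·0.8200 + 190.0·142.0)/12090 = 3.039 mg/L.
Below outfall 2: Q → 13610 L/s, C = (12090·3.039 + 1520·44.00)/13610 = 7.613 mg/L.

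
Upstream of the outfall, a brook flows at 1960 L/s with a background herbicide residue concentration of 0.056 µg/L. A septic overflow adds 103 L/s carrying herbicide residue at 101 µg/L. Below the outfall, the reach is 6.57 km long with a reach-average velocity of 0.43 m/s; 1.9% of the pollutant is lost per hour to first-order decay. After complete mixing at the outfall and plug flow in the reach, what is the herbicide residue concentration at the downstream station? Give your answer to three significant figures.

Mass balance: C = (1960·0.05600 + 103.0·101.0) / 2063 = 10510/2063 = 5.096 µg/L.
Travel time t = 6.57·1000 / 0.43 = 15280 s = 4.244 h.
1.9%/h lost → k = −ln(1 − 0.019) = 0.01918 h⁻¹.
After decay, C = 5.096 × e^(−kt) = 5.096 × 0.9218 = 4.697 µg/L.

4.70 µg/L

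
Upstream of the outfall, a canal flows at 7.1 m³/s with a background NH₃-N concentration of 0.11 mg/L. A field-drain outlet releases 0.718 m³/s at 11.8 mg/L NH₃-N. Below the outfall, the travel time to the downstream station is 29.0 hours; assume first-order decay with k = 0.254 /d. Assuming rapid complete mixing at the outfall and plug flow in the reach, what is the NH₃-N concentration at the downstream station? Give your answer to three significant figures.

After mixing, C = (7.100·0.1100 + 0.7180·11.80) / 7.818 = 9.253/7.818 = 1.184 mg/L.
Decay over the reach: 1.184·exp(−kt) = 1.184·0.7357 = 0.8708 mg/L.

0.871 mg/L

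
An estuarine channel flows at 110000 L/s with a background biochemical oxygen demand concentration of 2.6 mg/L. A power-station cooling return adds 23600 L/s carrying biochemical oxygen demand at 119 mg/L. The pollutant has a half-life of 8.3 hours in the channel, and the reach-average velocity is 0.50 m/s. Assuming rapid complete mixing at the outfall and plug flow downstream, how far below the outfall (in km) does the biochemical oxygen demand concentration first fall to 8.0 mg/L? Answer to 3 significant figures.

22.9 km

After mixing, C = (110000·2.600 + 23600·119.0) / 133600 = 3094000/133600 = 23.16 mg/L.
Half-life 8.3 h → k = ln 2 / 8.3 = 0.08351 h⁻¹ = 2.004 d⁻¹.
Set 23.16·exp(−k·t) = 8.0 → t = ln(23.16/8.0)/k = 45830 s = 12.73 h.
Distance = v·t = 0.50·45830 = 22910 m = 22.91 km.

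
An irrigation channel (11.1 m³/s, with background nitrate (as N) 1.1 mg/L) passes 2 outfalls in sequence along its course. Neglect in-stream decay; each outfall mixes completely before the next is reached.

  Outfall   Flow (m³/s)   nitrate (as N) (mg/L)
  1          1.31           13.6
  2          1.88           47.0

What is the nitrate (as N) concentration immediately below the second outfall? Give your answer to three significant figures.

8.28 mg/L

Below outfall 1: Q → 12.41 m³/s, C = (11.10·1.100 + 1.310·13.60)/12.41 = 2.420 mg/L.
Below outfall 2: Q → 14.29 m³/s, C = (12.41·2.420 + 1.880·47.00)/14.29 = 8.285 mg/L.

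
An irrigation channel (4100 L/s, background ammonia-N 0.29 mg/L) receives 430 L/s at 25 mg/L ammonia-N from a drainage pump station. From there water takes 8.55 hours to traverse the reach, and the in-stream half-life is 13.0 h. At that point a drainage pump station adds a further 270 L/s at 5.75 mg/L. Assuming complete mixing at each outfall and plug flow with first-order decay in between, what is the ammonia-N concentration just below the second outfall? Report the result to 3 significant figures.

1.90 mg/L

Mass balance: C = (4100·0.2900 + 430.0·25.00) / 4530 = 11940/4530 = 2.636 mg/L; combined flow 4530 L/s.
Half-life 13.0 h → k = ln 2 / 13.0 = 0.05332 h⁻¹ = 1.280 d⁻¹.
After decay, C = 2.636 × e^(−kt) = 2.636 × 0.6339 = 1.671 mg/L.
At the second outfall, C = (4530·1.671 + 270.0·5.750) / (4530 + 270.0) = 1.900 mg/L.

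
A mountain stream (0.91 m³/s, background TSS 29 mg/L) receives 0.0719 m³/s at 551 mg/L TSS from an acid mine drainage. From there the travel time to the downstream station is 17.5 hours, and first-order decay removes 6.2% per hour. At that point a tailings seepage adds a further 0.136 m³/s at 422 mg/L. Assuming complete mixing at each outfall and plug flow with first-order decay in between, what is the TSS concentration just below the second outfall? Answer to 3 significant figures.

Mass balance: C = (0.9100·29.00 + 0.07190·551.0) / 0.9819 = 66.01/0.9819 = 67.22 mg/L; combined flow 0.9819 m³/s.
6.2%/h lost → k = −ln(1 − 0.062) = 0.06401 h⁻¹.
Applying C = C₀e^(−kt): 67.22 × 0.3262 = 21.93 mg/L.
Second outfall: C = (0.9819·21.93 + 0.1360·422.0)/1.118 = 70.60 mg/L.

70.6 mg/L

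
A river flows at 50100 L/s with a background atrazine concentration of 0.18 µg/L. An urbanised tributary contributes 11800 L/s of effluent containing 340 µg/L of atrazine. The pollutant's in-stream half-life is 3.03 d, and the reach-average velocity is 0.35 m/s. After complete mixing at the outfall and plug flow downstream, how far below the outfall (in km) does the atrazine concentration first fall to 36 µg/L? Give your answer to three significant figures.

Flow-weighted average: C = (50100·0.1800 + 11800·340.0) / 61900 = 4021000/61900 = 64.96 µg/L.
Half-life 3.03 d → k = ln 2 / 3.03 = 0.2288 d⁻¹.
Set 64.96·exp(−k·t) = 36 → t = ln(64.96/36)/k = 222900 s = 61.92 h.
Distance = v·t = 0.35·222900 = 78030 m = 78.03 km.

78.0 km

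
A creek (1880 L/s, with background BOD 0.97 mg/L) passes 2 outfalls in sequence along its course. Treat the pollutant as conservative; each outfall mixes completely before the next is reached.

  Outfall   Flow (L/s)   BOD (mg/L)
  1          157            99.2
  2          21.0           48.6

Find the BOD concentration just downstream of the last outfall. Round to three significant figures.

8.95 mg/L

Outfall 1: combined Q = 2037 L/s; C = (1880·0.9700 + 157.0·99.20)/2037 = 8.541 mg/L.
Outfall 2: combined Q = 2058 L/s; C = (2037·8.541 + 21.00·48.60)/2058 = 8.950 mg/L.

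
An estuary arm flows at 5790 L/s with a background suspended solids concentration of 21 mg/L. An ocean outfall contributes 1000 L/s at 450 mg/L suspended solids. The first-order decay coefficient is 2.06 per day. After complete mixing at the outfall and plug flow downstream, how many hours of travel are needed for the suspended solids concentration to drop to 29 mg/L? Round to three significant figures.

12.4 h

After mixing, C = (5790·21.00 + 1000·450.0) / 6790 = 571600/6790 = 84.18 mg/L.
84.18·exp(−k·t) = 29 → t = ln(84.18/29)/k = 44700 s = 12.42 h.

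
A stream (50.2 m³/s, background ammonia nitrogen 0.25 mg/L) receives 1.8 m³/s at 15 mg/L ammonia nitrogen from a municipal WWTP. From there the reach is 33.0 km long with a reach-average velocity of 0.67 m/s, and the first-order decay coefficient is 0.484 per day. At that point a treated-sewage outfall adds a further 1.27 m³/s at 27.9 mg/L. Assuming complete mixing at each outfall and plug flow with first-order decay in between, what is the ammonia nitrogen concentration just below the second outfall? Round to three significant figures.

1.23 mg/L

After mixing, C = (50.20·0.2500 + 1.800·15.00) / 52.00 = 39.55/52.00 = 0.7606 mg/L; combined flow 52.00 m³/s.
Travel time t = 33.0·1000 / 0.67 = 49250 s = 13.68 h.
Applying C = C₀e^(−kt): 0.7606 × 0.7589 = 0.5772 mg/L.
Second outfall: C = (52.00·0.5772 + 1.270·27.90)/53.27 = 1.229 mg/L.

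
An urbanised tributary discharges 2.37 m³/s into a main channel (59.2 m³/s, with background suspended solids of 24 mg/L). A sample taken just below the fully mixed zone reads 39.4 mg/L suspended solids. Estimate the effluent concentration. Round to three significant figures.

424 mg/L

Mass balance: 59.20·24.00 + 2.370·Cₑ = 61.57·39.40
→ Cₑ = (61.57·39.40 − 59.20·24.00) / 2.370 = 424.1 mg/L.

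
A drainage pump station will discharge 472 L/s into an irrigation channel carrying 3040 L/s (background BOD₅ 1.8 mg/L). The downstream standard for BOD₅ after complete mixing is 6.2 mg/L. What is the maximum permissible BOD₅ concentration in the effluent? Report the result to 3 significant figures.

34.5 mg/L

At the limit, (Qr·Cr + Qe·Cₑ)/(Qr + Qe) = 6.2:
Cₑ = (3512·6.2 − 3040·1.800) / 472.0 = 34.54 mg/L.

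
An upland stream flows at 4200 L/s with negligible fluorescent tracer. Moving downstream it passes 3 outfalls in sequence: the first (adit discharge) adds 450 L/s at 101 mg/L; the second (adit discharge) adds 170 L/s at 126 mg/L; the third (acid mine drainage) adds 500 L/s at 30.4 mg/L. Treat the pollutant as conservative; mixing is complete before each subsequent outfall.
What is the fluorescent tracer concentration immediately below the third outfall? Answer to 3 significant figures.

After outfall 1: Q = 4200 + 450.0 = 4650 L/s; C = (4200·0 + 450.0·101.0)/4650 = 9.774 mg/L.
After outfall 2: Q = 4650 + 170.0 = 4820 L/s; C = (4650·9.774 + 170.0·126.0)/4820 = 13.87 mg/L.
After outfall 3: Q = 4820 + 500.0 = 5320 L/s; C = (4820·13.87 + 500.0·30.40)/5320 = 15.43 mg/L.

15.4 mg/L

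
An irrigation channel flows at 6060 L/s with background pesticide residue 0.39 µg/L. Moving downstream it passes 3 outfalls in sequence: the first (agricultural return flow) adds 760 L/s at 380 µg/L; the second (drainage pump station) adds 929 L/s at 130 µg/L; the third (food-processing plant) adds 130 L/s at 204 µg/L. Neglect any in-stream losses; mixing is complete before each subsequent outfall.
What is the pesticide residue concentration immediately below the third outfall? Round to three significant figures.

Below outfall 1: Q → 6820 L/s, C = (6060·0.3900 + 760.0·380.0)/6820 = 42.69 µg/L.
Below outfall 2: Q → 7749 L/s, C = (6820·42.69 + 929.0·130.0)/7749 = 53.16 µg/L.
Below outfall 3: Q → 7879 L/s, C = (7749·53.16 + 130.0·204.0)/7879 = 55.65 µg/L.

55.6 µg/L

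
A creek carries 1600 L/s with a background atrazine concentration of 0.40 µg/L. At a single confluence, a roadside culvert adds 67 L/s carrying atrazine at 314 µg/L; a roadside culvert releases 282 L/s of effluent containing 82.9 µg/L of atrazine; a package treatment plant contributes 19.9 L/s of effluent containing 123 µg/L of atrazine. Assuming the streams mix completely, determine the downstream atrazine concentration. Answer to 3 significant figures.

Conservation of mass: C = (1600·0.4000 + 67.00·314.0 + 282.0·82.90 + 19.90·123.0) / 1969 = 47500/1969 = 24.13 µg/L.

24.1 µg/L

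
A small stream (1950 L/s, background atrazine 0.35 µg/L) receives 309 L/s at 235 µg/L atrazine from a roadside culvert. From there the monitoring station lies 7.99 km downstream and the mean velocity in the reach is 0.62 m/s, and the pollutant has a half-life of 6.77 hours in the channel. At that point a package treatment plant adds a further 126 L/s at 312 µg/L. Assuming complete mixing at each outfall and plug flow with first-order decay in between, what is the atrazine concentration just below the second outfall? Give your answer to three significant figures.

After mixing, C = (1950·0.3500 + 309.0·235.0) / 2259 = 73300/2259 = 32.45 µg/L; combined flow 2259 L/s.
Travel time t = 7.99·1000 / 0.62 = 12890 s = 3.580 h.
Half-life 6.77 h → k = ln 2 / 6.77 = 0.1024 h⁻¹ = 2.457 d⁻¹.
After decay, C = 32.45 × e^(−kt) = 32.45 × 0.6931 = 22.49 µg/L.
Second outfall: C = (2259·22.49 + 126.0·312.0)/2385 = 37.79 µg/L.

37.8 µg/L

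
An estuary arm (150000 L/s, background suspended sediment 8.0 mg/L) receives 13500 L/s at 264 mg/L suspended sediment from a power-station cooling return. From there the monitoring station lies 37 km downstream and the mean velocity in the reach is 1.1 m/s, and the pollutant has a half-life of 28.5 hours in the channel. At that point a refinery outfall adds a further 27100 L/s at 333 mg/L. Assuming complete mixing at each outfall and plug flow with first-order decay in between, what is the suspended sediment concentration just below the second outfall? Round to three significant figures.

67.3 mg/L

After mixing, C = (150000·8.000 + 13500·264.0) / 163500 = 4764000/163500 = 29.14 mg/L; combined flow 163500 L/s.
Travel time t = 37·1000 / 1.1 = 33640 s = 9.343 h.
Half-life 28.5 h → k = ln 2 / 28.5 = 0.02432 h⁻¹ = 0.5837 d⁻¹.
Applying C = C₀e^(−kt): 29.14 × 0.7967 = 23.21 mg/L.
At the second outfall, C = (163500·23.21 + 27100·333.0) / (163500 + 27100) = 67.26 mg/L.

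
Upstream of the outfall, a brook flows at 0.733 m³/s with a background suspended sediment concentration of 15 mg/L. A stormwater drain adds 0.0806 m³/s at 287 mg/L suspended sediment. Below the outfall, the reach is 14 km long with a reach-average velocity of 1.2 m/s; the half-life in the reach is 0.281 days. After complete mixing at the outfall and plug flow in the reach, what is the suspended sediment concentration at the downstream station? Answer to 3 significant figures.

30.1 mg/L

Flow-weighted average: C = (0.7330·15.00 + 0.08060·287.0) / 0.8136 = 34.13/0.8136 = 41.95 mg/L.
Travel time t = 14·1000 / 1.2 = 11670 s = 3.241 h.
Half-life 0.281 d → k = ln 2 / 0.281 = 2.467 d⁻¹.
First-order decay: C = 41.95·exp(−k·t) = 41.95·0.7167 = 30.06 mg/L.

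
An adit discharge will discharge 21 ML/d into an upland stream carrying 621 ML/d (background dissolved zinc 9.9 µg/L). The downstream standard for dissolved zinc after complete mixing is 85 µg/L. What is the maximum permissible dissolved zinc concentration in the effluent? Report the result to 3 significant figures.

2310 µg/L

At the limit, (Qr·Cr + Qe·Cₑ)/(Qr + Qe) = 85:
Cₑ = (642.0·85 − 621.0·9.900) / 21.00 = 2306 µg/L.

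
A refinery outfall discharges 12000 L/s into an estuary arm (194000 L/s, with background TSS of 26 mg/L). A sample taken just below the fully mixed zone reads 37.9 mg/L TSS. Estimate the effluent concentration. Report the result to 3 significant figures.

230 mg/L

Mass balance: 194000·26.00 + 12000·Cₑ = 206000·37.90
→ Cₑ = (206000·37.90 − 194000·26.00) / 12000 = 230.3 mg/L.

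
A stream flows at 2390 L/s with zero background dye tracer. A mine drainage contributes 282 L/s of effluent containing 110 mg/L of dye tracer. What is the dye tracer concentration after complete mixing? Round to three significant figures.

11.6 mg/L

Mixed concentration C = ΣQC/ΣQ = (2390·0 + 282.0·110.0) / 2672 = 31020/2672 = 11.61 mg/L.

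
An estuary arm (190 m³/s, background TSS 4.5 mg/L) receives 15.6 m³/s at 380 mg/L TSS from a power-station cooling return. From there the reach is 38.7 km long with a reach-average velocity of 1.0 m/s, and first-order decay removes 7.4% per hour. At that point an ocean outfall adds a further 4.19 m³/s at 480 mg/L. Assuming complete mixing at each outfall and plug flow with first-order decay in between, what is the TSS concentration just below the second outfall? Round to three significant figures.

Flow-weighted average: C = (190.0·4.500 + 15.60·380.0) / 205.6 = 6783/205.6 = 32.99 mg/L; combined flow 205.6 m³/s.
Travel time t = 38.7·1000 / 1.0 = 38700 s = 10.75 h.
7.4%/h lost → k = −ln(1 − 0.074) = 0.07688 h⁻¹.
After decay, C = 32.99 × e^(−kt) = 32.99 × 0.4376 = 14.44 mg/L.
Second outfall: C = (205.6·14.44 + 4.190·480.0)/209.8 = 23.74 mg/L.

23.7 mg/L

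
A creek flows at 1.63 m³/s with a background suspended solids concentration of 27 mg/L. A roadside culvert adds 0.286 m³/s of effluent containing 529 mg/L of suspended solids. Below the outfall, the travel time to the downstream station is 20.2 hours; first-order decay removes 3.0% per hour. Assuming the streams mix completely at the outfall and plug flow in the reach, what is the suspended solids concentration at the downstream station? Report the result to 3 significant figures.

55.1 mg/L

After mixing, C = (1.630·27.00 + 0.2860·529.0) / 1.916 = 195.3/1.916 = 101.9 mg/L.
3.0%/h lost → k = −ln(1 − 0.03) = 0.03046 h⁻¹.
Applying C = C₀e^(−kt): 101.9 × 0.5405 = 55.09 mg/L.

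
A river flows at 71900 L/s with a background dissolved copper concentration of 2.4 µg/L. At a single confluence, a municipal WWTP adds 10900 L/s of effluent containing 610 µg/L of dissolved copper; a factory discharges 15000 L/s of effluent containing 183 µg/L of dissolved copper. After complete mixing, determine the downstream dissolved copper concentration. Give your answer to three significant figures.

97.8 µg/L

Conservation of mass: C = (71900·2.400 + 10900·610.0 + 15000·183.0) / 97800 = 9567000/97800 = 97.82 µg/L.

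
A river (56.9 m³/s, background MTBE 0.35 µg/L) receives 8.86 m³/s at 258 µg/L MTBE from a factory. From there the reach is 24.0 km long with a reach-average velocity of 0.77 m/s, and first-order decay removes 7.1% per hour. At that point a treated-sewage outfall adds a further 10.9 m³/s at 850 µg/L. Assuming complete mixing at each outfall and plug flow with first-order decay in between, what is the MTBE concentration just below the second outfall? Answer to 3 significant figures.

Flow-weighted average: C = (56.90·0.3500 + 8.860·258.0) / 65.76 = 2306/65.76 = 35.06 µg/L; combined flow 65.76 m³/s.
Travel time t = 24.0·1000 / 0.77 = 31170 s = 8.658 h.
7.1%/h lost → k = −ln(1 − 0.071) = 0.07365 h⁻¹.
After decay, C = 35.06 × e^(−kt) = 35.06 × 0.5285 = 18.53 µg/L.
At the second outfall, C = (65.76·18.53 + 10.90·850.0) / (65.76 + 10.90) = 136.8 µg/L.

137 µg/L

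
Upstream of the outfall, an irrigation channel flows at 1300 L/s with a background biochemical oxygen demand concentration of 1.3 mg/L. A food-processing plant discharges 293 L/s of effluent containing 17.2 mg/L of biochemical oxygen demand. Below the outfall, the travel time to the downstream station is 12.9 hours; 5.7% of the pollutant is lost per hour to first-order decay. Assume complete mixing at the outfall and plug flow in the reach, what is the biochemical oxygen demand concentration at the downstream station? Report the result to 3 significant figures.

Conservation of mass: C = (1300·1.300 + 293.0·17.20) / 1593 = 6730/1593 = 4.224 mg/L.
5.7%/h lost → k = −ln(1 − 0.057) = 0.05869 h⁻¹.
Decay over the reach: 4.224·exp(−kt) = 4.224·0.4690 = 1.981 mg/L.

1.98 mg/L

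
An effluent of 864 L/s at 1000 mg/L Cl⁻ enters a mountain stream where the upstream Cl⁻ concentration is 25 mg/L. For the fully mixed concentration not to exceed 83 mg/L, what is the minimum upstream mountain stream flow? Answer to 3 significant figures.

Set C_mix = 83: (Q·25.00 + 864.0·1000) / (Q + 864.0) = 83
→ Q = 864.0·(1000 − 83)/(83 − 25.00) = 13660 L/s.

13700 L/s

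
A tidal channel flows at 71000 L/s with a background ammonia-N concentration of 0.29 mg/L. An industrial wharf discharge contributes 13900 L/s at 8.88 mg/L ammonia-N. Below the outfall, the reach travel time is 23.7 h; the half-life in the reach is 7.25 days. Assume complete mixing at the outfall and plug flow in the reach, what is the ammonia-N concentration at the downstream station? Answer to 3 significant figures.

Mass balance: C = (71000·0.2900 + 13900·8.880) / 84900 = 144000/84900 = 1.696 mg/L.
Half-life 7.25 d → k = ln 2 / 7.25 = 0.09561 d⁻¹.
Decay over the reach: 1.696·exp(−kt) = 1.696·0.9099 = 1.544 mg/L.

1.54 mg/L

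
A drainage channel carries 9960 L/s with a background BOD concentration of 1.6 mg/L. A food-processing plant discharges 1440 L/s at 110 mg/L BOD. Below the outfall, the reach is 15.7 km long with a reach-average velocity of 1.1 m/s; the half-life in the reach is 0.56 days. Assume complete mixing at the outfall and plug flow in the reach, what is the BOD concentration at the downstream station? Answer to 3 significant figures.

Mixed concentration C = ΣQC/ΣQ = (9960·1.600 + 1440·110.0) / 11400 = 174300/11400 = 15.29 mg/L.
Travel time t = 15.7·1000 / 1.1 = 14270 s = 3.965 h.
Half-life 0.56 d → k = ln 2 / 0.56 = 1.238 d⁻¹.
After decay, C = 15.29 × e^(−kt) = 15.29 × 0.8151 = 12.46 mg/L.

12.5 mg/L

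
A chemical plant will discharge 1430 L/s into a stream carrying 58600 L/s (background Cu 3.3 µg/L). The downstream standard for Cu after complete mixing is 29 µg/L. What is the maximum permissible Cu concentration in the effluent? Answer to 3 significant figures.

1080 µg/L

At the limit, (Qr·Cr + Qe·Cₑ)/(Qr + Qe) = 29:
Cₑ = (60030·29 − 58600·3.300) / 1430 = 1082 µg/L.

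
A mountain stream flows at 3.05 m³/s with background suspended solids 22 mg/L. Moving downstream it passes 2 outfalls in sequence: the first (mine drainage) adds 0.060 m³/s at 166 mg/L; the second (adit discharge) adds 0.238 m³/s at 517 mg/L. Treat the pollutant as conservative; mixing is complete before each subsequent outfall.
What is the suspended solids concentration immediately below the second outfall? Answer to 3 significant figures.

Outfall 1: combined Q = 3.110 m³/s; C = (3.050·22.00 + 0.06000·166.0)/3.110 = 24.78 mg/L.
Outfall 2: combined Q = 3.348 m³/s; C = (3.110·24.78 + 0.2380·517.0)/3.348 = 59.77 mg/L.

59.8 mg/L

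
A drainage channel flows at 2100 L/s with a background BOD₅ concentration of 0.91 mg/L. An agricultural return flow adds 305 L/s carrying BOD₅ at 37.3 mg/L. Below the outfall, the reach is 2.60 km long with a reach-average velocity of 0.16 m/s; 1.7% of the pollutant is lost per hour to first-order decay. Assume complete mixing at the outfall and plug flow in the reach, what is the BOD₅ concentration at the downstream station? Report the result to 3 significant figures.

Conservation of mass: C = (2100·0.9100 + 305.0·37.30) / 2405 = 13290/2405 = 5.525 mg/L.
Travel time t = 2.60·1000 / 0.16 = 16250 s = 4.514 h.
1.7%/h lost → k = −ln(1 − 0.017) = 0.01715 h⁻¹.
After decay, C = 5.525 × e^(−kt) = 5.525 × 0.9255 = 5.113 mg/L.

5.11 mg/L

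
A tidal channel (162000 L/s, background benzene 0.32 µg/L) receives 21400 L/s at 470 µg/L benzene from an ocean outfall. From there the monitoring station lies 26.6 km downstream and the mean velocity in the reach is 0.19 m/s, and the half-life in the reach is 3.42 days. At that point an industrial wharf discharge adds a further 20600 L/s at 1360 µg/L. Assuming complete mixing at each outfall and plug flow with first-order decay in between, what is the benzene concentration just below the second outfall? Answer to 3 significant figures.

Conservation of mass: C = (162000·0.3200 + 21400·470.0) / 183400 = 10110000/183400 = 55.12 µg/L; combined flow 183400 L/s.
Travel time t = 26.6·1000 / 0.19 = 140000 s = 38.89 h.
Half-life 3.42 d → k = ln 2 / 3.42 = 0.2027 d⁻¹.
Decay over the reach: 55.12·exp(−kt) = 55.12·0.7201 = 39.69 µg/L.
At the second outfall, C = (183400·39.69 + 20600·1360) / (183400 + 20600) = 173.0 µg/L.

173 µg/L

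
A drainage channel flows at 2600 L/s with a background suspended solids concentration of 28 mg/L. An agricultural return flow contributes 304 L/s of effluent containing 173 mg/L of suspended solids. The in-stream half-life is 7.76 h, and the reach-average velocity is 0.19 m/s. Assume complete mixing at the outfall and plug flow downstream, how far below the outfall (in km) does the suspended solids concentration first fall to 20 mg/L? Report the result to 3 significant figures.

5.89 km

Conservation of mass: C = (2600·28.00 + 304.0·173.0) / 2904 = 125400/2904 = 43.18 mg/L.
Half-life 7.76 h → k = ln 2 / 7.76 = 0.08932 h⁻¹ = 2.144 d⁻¹.
Set 43.18·exp(−k·t) = 20 → t = ln(43.18/20)/k = 31020 s = 8.616 h.
Distance = v·t = 0.19·31020 = 5893 m = 5.893 km.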